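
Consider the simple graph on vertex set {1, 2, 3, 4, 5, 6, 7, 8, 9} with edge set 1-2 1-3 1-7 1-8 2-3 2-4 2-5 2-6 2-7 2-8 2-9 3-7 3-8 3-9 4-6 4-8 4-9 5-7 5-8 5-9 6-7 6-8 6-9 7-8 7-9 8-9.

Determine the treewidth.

A width-4 tree decomposition is:
Bags: B1 = {2, 6, 7, 8, 9}  B2 = {2, 3, 7, 8, 9}  B3 = {2, 5, 7, 8, 9}  B4 = {1, 2, 3, 7, 8}  B5 = {2, 4, 6, 8, 9}
Tree: B1–B2, B2–B3, B2–B4, B1–B5
Every bag has size at most 5, so the width is 5 − 1 = 4 and tw(G) ≤ 4. On the other hand G contains the 5-clique {2, 4, 6, 8, 9}. A clique must lie in a single bag of any decomposition, so no decomposition can have width below 4. Therefore the treewidth is 4.

4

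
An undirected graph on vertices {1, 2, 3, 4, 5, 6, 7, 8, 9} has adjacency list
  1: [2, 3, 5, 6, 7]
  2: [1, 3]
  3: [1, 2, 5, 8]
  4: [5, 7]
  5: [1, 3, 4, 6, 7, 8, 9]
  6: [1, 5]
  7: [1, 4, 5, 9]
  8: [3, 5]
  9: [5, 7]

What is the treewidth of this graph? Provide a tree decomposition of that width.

Treewidth 2.
Bags: B1 = {1, 5, 7}  B2 = {5, 7, 9}  B3 = {1, 3, 5}  B4 = {1, 5, 6}  B5 = {3, 5, 8}  B6 = {1, 2, 3}  B7 = {4, 5, 7}
Tree: B1–B2, B1–B3, B3–B4, B3–B5, B3–B6, B1–B7

The largest bag has 3 vertices, giving width 2; this decomposition certifies tw(G) ≤ 2. For the lower bound, the 3 vertices {1, 2, 3} are pairwise adjacent, and any tree decomposition puts a clique entirely inside one bag — forcing width ≥ 2. Hence tw(G) = 2 exactly.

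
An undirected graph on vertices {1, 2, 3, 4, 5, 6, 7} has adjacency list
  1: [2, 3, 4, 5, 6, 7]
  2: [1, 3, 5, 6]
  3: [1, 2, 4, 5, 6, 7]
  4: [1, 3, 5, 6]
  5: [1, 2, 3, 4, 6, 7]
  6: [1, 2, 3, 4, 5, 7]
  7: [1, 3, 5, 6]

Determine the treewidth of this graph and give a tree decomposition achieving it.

Treewidth 4.
One such decomposition:
Bags: B1 = {1, 3, 4, 5, 6}  B2 = {1, 2, 3, 5, 6}  B3 = {1, 3, 5, 6, 7}
Tree: B1–B2, B2–B3

Every bag has size at most 5, so the width is 5 − 1 = 4 and tw(G) ≤ 4. For the lower bound, the 5 vertices {1, 2, 3, 5, 6} are pairwise adjacent, and any tree decomposition puts a clique entirely inside one bag — forcing width ≥ 4. Combining the bounds, tw(G) = 4.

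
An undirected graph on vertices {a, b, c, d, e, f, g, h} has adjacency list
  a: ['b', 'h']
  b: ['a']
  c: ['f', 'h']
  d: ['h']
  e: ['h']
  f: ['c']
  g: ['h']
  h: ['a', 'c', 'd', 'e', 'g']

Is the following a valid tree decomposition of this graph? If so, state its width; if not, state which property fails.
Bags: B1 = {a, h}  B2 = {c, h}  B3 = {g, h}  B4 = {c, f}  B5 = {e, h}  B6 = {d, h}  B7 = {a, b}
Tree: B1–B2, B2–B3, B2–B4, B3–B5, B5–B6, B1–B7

Yes; width 1.

Checking the three conditions: (i) the bags cover all of {a, b, c, d, e, f, g, h}; (ii) for each edge, some bag contains both endpoints; (iii) the bags containing any fixed vertex form a subtree. All hold, so the decomposition is valid with width 2 − 1 = 1.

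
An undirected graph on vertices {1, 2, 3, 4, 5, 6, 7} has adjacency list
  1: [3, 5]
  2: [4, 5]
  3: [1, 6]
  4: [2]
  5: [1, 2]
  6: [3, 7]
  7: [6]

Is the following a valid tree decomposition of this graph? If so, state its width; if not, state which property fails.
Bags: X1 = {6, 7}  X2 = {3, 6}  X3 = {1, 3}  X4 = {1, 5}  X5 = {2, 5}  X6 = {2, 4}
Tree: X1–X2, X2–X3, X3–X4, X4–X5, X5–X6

Yes; width 1.

Vertex coverage: the bags together contain {1, 2, 3, 4, 5, 6, 7}, the full vertex set. Edge coverage: each edge of G has both endpoints in at least one bag. Running intersection: for every vertex, the bags containing it form a connected subtree. All three properties hold, so this is a valid tree decomposition of width max|bag| − 1 = 1, and hence tw(G) ≤ 1.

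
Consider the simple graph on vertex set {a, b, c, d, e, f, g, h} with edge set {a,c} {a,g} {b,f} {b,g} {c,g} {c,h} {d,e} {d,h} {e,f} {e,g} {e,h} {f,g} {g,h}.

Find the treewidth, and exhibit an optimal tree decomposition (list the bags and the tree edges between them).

The largest bag has 3 vertices, giving width 2; this decomposition certifies tw(G) ≤ 2. For the lower bound, the 3 vertices {d, e, h} are pairwise adjacent, and any tree decomposition puts a clique entirely inside one bag — forcing width ≥ 2. Hence tw(G) = 2 exactly.

Treewidth 2.
One such decomposition:
Bags: B1 = {b, f, g}  B2 = {e, f, g}  B3 = {e, g, h}  B4 = {c, g, h}  B5 = {a, c, g}  B6 = {d, e, h}
Tree: B1–B2, B2–B3, B3–B4, B4–B5, B3–B6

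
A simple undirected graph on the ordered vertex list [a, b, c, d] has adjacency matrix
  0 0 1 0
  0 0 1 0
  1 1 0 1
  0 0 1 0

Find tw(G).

1

A width-1 tree decomposition is:
Bags: B1 = {b, c}  B2 = {c, d}  B3 = {a, c}
Tree: B1–B2, B1–B3
Each bag holds 2 vertices, so the decomposition has width 1, which upper-bounds the treewidth. G has an edge, so its treewidth is at least 1. The upper and lower bounds meet at 1, so that is the treewidth.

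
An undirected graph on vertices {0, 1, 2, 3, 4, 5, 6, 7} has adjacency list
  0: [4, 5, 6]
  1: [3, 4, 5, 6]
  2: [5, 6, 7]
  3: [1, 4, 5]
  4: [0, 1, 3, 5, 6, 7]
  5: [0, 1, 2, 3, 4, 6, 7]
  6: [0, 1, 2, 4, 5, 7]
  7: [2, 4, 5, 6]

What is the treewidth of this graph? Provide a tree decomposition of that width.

Treewidth 3.
One such decomposition:
Bags: B1 = {4, 5, 6, 7}  B2 = {1, 4, 5, 6}  B3 = {2, 5, 6, 7}  B4 = {1, 3, 4, 5}  B5 = {0, 4, 5, 6}
Tree: B1–B2, B1–B3, B2–B4, B1–B5

Every bag has size at most 4, so the width is 4 − 1 = 3 and tw(G) ≤ 3. On the other hand G contains the 4-clique {2, 5, 6, 7}. A clique must lie in a single bag of any decomposition, so no decomposition can have width below 3. Combining the bounds, tw(G) = 3.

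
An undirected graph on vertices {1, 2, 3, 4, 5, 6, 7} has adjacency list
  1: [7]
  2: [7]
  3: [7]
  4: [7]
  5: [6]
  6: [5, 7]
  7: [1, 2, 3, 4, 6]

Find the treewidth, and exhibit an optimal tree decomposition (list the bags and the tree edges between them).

Treewidth 1.
One such decomposition:
Bags: B1 = {6, 7}  B2 = {2, 7}  B3 = {4, 7}  B4 = {1, 7}  B5 = {5, 6}  B6 = {3, 7}
Tree: B1–B2, B1–B3, B1–B4, B1–B5, B3–B6

Every bag has size at most 2, so the width is 2 − 1 = 1 and tw(G) ≤ 1. G has an edge, so its treewidth is at least 1. Hence tw(G) = 1 exactly.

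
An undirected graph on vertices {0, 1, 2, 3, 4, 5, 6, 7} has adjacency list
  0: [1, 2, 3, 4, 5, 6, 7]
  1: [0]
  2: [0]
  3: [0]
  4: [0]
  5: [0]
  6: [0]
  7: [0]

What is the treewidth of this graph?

1

A width-1 tree decomposition is:
Bags: B1 = {0, 6}  B2 = {0, 7}  B3 = {0, 3}  B4 = {0, 2}  B5 = {0, 4}  B6 = {0, 1}  B7 = {0, 5}
Tree: B1–B2, B1–B3, B1–B4, B1–B5, B2–B6, B1–B7
The largest bag has 2 vertices, giving width 1; this decomposition certifies tw(G) ≤ 1. Since G has at least one edge (e.g. 0–6), it is not an edgeless graph, so tw(G) ≥ 1. Combining the bounds, tw(G) = 1.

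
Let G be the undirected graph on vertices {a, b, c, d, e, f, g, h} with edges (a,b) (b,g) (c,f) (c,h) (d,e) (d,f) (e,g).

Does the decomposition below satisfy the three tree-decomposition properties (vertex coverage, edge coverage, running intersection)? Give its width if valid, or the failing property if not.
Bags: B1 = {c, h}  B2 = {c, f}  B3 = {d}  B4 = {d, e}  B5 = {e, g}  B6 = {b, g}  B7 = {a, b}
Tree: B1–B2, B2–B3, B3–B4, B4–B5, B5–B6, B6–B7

A tree decomposition must satisfy three properties: every vertex lies in some bag; for every edge, both endpoints lie together in some bag; and for every vertex, the bags containing it form a connected subtree. Here edge (f,d) lies in no bag, so the decomposition is invalid.

No — edge (f,d) lies in no bag.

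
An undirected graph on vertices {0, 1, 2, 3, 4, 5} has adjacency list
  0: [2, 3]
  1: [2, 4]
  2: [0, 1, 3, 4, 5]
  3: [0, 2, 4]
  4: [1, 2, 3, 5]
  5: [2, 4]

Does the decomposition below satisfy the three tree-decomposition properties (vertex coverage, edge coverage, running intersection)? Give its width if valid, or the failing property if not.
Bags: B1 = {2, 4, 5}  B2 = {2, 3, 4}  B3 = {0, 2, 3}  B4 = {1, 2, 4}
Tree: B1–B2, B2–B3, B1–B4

Every vertex of G appears in some bag (union = {0, 1, 2, 3, 4, 5}); every edge is covered by a bag; and for each vertex v the set of bags containing v is connected in the bag tree. The decomposition is therefore valid. The largest bag has 3 vertices, so the width is 2.

Yes; width 2.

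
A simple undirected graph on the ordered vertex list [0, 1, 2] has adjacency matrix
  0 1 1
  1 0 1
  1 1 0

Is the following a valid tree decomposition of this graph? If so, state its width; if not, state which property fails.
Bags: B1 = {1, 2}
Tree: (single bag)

A tree decomposition must satisfy three properties: every vertex lies in some bag; for every edge, both endpoints lie together in some bag; and for every vertex, the bags containing it form a connected subtree. Here vertex 0 appears in no bag, so the decomposition is invalid.

No — vertex 0 appears in no bag.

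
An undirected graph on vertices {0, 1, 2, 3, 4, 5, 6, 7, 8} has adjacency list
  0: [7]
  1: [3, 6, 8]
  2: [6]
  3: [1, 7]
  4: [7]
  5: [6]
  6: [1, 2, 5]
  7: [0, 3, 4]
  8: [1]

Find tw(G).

A width-1 tree decomposition is:
Bags: B1 = {3, 7}  B2 = {4, 7}  B3 = {1, 3}  B4 = {1, 6}  B5 = {0, 7}  B6 = {5, 6}  B7 = {2, 6}  B8 = {1, 8}
Tree: B1–B2, B1–B3, B3–B4, B2–B5, B4–B6, B6–B7, B4–B8
Each bag holds 2 vertices, so the decomposition has width 1, which upper-bounds the treewidth. G has an edge, so its treewidth is at least 1. Therefore the treewidth is 1.

1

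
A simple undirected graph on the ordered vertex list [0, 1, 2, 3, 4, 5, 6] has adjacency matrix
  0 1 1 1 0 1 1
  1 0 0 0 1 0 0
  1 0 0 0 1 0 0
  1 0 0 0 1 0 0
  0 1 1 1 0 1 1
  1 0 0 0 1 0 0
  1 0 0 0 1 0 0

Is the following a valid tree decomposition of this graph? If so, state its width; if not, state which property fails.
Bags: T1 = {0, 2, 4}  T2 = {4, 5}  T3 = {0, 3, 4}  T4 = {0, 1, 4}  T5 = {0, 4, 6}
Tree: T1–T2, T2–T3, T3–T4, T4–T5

A tree decomposition must satisfy three properties: every vertex lies in some bag; for every edge, both endpoints lie together in some bag; and for every vertex, the bags containing it form a connected subtree. Here edge (0,5) lies in no bag, so the decomposition is invalid.

No — edge (0,5) lies in no bag.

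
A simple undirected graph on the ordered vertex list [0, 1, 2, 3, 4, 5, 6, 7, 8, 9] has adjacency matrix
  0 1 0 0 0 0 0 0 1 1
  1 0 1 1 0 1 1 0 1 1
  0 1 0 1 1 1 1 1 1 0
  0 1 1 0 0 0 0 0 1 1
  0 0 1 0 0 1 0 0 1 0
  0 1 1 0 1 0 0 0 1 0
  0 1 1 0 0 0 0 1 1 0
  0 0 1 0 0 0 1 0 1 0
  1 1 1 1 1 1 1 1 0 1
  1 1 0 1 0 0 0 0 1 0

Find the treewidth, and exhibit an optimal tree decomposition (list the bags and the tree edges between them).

Each bag holds 4 vertices, so the decomposition has width 3, which upper-bounds the treewidth. On the other hand G contains the 4-clique {0, 1, 8, 9}. A clique must lie in a single bag of any decomposition, so no decomposition can have width below 3. Therefore the treewidth is 3.

Treewidth 3.
One optimal decomposition is:
Bags: B1 = {1, 2, 6, 8}  B2 = {1, 2, 3, 8}  B3 = {2, 6, 7, 8}  B4 = {1, 2, 5, 8}  B5 = {1, 3, 8, 9}  B6 = {2, 4, 5, 8}  B7 = {0, 1, 8, 9}
Tree: B1–B2, B1–B3, B1–B4, B2–B5, B4–B6, B5–B7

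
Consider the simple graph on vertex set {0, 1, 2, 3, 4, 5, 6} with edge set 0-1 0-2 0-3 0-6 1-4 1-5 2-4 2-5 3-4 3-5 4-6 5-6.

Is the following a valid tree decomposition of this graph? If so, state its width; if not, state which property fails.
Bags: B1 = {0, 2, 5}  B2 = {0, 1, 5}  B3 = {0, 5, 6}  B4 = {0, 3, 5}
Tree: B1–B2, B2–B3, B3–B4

No — vertex 4 appears in no bag.

A tree decomposition must satisfy three properties: every vertex lies in some bag; for every edge, both endpoints lie together in some bag; and for every vertex, the bags containing it form a connected subtree. Here vertex 4 appears in no bag, so the decomposition is invalid.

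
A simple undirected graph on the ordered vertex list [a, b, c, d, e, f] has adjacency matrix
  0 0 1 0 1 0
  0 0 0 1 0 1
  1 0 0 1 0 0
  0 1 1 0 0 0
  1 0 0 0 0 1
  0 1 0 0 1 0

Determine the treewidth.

2

A width-2 tree decomposition is:
Bags: B1 = {b, e, f}  B2 = {b, d, e}  B3 = {c, d, e}  B4 = {a, c, e}
Tree: B1–B2, B2–B3, B3–B4
Each bag holds 3 vertices, so the decomposition has width 2, which upper-bounds the treewidth. The edges e–f–b–d–c–a–e form a cycle, so G is not a tree and its treewidth is at least 2. Combining the bounds, tw(G) = 2.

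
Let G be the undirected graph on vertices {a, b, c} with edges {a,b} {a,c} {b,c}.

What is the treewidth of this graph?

A width-2 tree decomposition is:
Bags: B1 = {a, b, c}
Tree: (single bag)
With just one bag of size 3, the width is 3 − 1 = 2, so tw(G) ≤ 2. Conversely, {a, b, c} is a clique of size 3, and the vertices of any clique must share a bag in every tree decomposition; so some bag has ≥ 3 vertices and tw(G) ≥ 2. Therefore the treewidth is 2.

2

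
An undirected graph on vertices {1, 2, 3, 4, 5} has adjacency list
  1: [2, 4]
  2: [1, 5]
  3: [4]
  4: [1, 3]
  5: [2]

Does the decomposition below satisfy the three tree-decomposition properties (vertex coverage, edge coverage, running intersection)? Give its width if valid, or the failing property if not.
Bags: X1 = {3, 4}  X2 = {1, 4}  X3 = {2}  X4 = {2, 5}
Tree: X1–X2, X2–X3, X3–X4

A tree decomposition must satisfy three properties: every vertex lies in some bag; for every edge, both endpoints lie together in some bag; and for every vertex, the bags containing it form a connected subtree. Here edge (1,2) lies in no bag, so the decomposition is invalid.

No — edge (1,2) lies in no bag.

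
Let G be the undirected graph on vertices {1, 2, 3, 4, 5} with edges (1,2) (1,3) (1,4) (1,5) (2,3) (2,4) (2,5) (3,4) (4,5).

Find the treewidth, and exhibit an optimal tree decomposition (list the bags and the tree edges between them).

Each bag holds 4 vertices, so the decomposition has width 3, which upper-bounds the treewidth. For the lower bound, the 4 vertices {1, 2, 3, 4} are pairwise adjacent, and any tree decomposition puts a clique entirely inside one bag — forcing width ≥ 3. Therefore the treewidth is 3.

Treewidth 3.
Bags: B1 = {1, 2, 3, 4}  B2 = {1, 2, 4, 5}
Tree: B1–B2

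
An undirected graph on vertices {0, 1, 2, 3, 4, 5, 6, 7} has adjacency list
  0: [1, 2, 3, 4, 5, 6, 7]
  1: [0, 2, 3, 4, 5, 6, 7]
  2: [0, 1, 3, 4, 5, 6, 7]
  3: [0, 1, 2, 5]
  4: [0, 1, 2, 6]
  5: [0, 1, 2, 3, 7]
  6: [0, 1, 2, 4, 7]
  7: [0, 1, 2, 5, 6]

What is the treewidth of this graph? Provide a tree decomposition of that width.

Every bag has size at most 5, so the width is 5 − 1 = 4 and tw(G) ≤ 4. For the lower bound, the 5 vertices {0, 1, 2, 4, 6} are pairwise adjacent, and any tree decomposition puts a clique entirely inside one bag — forcing width ≥ 4. Combining the bounds, tw(G) = 4.

Treewidth 4.
Bags: B1 = {0, 1, 2, 4, 6}  B2 = {0, 1, 2, 6, 7}  B3 = {0, 1, 2, 5, 7}  B4 = {0, 1, 2, 3, 5}
Tree: B1–B2, B2–B3, B3–B4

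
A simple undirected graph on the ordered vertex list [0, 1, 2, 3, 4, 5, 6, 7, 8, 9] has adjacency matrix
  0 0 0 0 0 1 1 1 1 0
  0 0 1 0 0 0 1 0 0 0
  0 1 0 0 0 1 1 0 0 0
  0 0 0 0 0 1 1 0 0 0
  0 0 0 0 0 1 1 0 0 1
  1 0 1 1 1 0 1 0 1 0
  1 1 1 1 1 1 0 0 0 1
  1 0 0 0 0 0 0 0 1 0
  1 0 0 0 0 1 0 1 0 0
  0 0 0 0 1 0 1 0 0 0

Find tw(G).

A width-2 tree decomposition is:
Bags: B1 = {0, 5, 6}  B2 = {0, 5, 8}  B3 = {4, 5, 6}  B4 = {0, 7, 8}  B5 = {4, 6, 9}  B6 = {3, 5, 6}  B7 = {2, 5, 6}  B8 = {1, 2, 6}
Tree: B1–B2, B1–B3, B2–B4, B3–B5, B1–B6, B6–B7, B7–B8
Each bag holds 3 vertices, so the decomposition has width 2, which upper-bounds the treewidth. Conversely, {0, 5, 8} is a clique of size 3, and the vertices of any clique must share a bag in every tree decomposition; so some bag has ≥ 3 vertices and tw(G) ≥ 2. The upper and lower bounds meet at 2, so that is the treewidth.

2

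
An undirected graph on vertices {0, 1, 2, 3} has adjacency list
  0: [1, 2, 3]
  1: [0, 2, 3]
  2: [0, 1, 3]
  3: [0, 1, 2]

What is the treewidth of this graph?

A width-3 tree decomposition is:
Bags: B1 = {0, 1, 2, 3}
Tree: (single bag)
With just one bag of size 4, the width is 4 − 1 = 3, so tw(G) ≤ 3. Conversely, {0, 1, 2, 3} is a clique of size 4, and the vertices of any clique must share a bag in every tree decomposition; so some bag has ≥ 4 vertices and tw(G) ≥ 3. Therefore the treewidth is 3.

3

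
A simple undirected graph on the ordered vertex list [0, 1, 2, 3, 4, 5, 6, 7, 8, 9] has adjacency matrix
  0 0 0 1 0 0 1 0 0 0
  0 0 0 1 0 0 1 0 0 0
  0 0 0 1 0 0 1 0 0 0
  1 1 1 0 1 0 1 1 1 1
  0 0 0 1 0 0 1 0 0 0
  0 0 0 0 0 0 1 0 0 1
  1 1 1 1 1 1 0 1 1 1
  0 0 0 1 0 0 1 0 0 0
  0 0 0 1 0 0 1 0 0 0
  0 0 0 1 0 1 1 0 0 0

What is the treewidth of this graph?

A width-2 tree decomposition is:
Bags: B1 = {5, 6, 9}  B2 = {3, 6, 9}  B3 = {3, 6, 7}  B4 = {0, 3, 6}  B5 = {1, 3, 6}  B6 = {3, 6, 8}  B7 = {3, 4, 6}  B8 = {2, 3, 6}
Tree: B1–B2, B2–B3, B2–B4, B4–B5, B3–B6, B2–B7, B7–B8
The largest bag has 3 vertices, giving width 2; this decomposition certifies tw(G) ≤ 2. Conversely, {0, 3, 6} is a clique of size 3, and the vertices of any clique must share a bag in every tree decomposition; so some bag has ≥ 3 vertices and tw(G) ≥ 2. Combining the bounds, tw(G) = 2.

2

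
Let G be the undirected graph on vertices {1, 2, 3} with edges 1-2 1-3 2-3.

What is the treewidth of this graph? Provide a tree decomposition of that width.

Treewidth 2.
One optimal decomposition is:
Bags: B1 = {1, 2, 3}
Tree: (single bag)

A single bag containing all 3 vertices is trivially a valid decomposition of width 2. For the lower bound, the 3 vertices {1, 2, 3} are pairwise adjacent, and any tree decomposition puts a clique entirely inside one bag — forcing width ≥ 2. Hence tw(G) = 2 exactly.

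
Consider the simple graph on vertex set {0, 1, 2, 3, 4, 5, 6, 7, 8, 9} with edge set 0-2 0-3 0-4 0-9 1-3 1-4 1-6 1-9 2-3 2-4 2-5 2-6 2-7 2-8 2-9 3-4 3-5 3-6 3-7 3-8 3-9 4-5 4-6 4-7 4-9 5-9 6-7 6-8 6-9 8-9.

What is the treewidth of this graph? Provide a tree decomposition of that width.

Treewidth 4.
Bags: B1 = {2, 3, 4, 6, 9}  B2 = {2, 3, 6, 8, 9}  B3 = {1, 3, 4, 6, 9}  B4 = {2, 3, 4, 5, 9}  B5 = {2, 3, 4, 6, 7}  B6 = {0, 2, 3, 4, 9}
Tree: B1–B2, B1–B3, B1–B4, B1–B5, B4–B6

Each bag holds 5 vertices, so the decomposition has width 4, which upper-bounds the treewidth. Conversely, {1, 3, 4, 6, 9} is a clique of size 5, and the vertices of any clique must share a bag in every tree decomposition; so some bag has ≥ 5 vertices and tw(G) ≥ 4. Combining the bounds, tw(G) = 4.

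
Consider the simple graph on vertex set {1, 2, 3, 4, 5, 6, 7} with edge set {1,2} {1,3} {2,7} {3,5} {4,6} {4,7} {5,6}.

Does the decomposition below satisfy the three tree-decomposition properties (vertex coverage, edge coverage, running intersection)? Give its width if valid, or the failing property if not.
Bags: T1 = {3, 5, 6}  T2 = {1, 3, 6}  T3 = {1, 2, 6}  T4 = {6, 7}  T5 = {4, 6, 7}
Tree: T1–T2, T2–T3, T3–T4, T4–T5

No — edge (2,7) lies in no bag.

A tree decomposition must satisfy three properties: every vertex lies in some bag; for every edge, both endpoints lie together in some bag; and for every vertex, the bags containing it form a connected subtree. Here edge (2,7) lies in no bag, so the decomposition is invalid.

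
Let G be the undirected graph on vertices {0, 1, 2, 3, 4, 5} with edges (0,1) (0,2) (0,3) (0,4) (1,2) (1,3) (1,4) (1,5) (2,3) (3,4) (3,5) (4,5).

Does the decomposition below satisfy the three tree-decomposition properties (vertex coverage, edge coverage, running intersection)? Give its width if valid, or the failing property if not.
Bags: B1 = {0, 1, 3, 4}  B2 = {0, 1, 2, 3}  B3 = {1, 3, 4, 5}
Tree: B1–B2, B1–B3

Checking the three conditions: (i) the bags cover all of {0, 1, 2, 3, 4, 5}; (ii) for each edge, some bag contains both endpoints; (iii) the bags containing any fixed vertex form a subtree. All hold, so the decomposition is valid with width 4 − 1 = 3.

Yes; width 3.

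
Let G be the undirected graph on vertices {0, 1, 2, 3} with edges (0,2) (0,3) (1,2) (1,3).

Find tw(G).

2

A width-2 tree decomposition is:
Bags: B1 = {0, 2, 3}  B2 = {1, 2, 3}
Tree: B1–B2
Each bag holds 3 vertices, so the decomposition has width 2, which upper-bounds the treewidth. Since 2–0–3–1–2 is a cycle in G, G is not acyclic. Forests are exactly the graphs of treewidth ≤ 1, so tw(G) ≥ 2. Therefore the treewidth is 2.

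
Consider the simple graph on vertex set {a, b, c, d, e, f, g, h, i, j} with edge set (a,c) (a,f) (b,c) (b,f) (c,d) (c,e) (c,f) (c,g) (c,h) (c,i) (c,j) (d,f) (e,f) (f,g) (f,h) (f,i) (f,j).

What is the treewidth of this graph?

A width-2 tree decomposition is:
Bags: B1 = {a, c, f}  B2 = {c, f, j}  B3 = {c, f, h}  B4 = {c, d, f}  B5 = {b, c, f}  B6 = {c, e, f}  B7 = {c, f, g}  B8 = {c, f, i}
Tree: B1–B2, B2–B3, B3–B4, B4–B5, B4–B6, B4–B7, B7–B8
Each bag holds 3 vertices, so the decomposition has width 2, which upper-bounds the treewidth. On the other hand G contains the 3-clique {c, d, f}. A clique must lie in a single bag of any decomposition, so no decomposition can have width below 2. Hence tw(G) = 2 exactly.

2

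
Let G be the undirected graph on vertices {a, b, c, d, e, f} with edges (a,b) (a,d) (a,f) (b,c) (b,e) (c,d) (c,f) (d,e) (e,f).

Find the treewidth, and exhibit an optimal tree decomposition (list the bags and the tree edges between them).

Each bag holds 4 vertices, so the decomposition has width 3, which upper-bounds the treewidth. For the lower bound: the 4 vertex sets {a,f}, {b,c}, {e}, {d} are disjoint, each induces a connected subgraph, and every pair is joined by at least one edge of G. Contracting each set to a single vertex therefore yields K_{4} as a minor, and since treewidth is minor-monotone, tw(G) ≥ tw(K_{4}) = 3. Combining the bounds, tw(G) = 3.

Treewidth 3.
One such decomposition:
Bags: B1 = {a, c, e, f}  B2 = {a, b, c, e}  B3 = {a, c, d, e}
Tree: B1–B2, B2–B3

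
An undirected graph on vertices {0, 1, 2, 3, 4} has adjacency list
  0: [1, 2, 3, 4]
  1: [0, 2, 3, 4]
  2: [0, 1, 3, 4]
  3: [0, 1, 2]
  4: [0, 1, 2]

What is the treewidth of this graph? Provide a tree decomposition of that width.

Treewidth 3.
One such decomposition:
Bags: B1 = {0, 1, 2, 4}  B2 = {0, 1, 2, 3}
Tree: B1–B2

Every bag has size at most 4, so the width is 4 − 1 = 3 and tw(G) ≤ 3. Conversely, {0, 1, 2, 3} is a clique of size 4, and the vertices of any clique must share a bag in every tree decomposition; so some bag has ≥ 4 vertices and tw(G) ≥ 3. Therefore the treewidth is 3.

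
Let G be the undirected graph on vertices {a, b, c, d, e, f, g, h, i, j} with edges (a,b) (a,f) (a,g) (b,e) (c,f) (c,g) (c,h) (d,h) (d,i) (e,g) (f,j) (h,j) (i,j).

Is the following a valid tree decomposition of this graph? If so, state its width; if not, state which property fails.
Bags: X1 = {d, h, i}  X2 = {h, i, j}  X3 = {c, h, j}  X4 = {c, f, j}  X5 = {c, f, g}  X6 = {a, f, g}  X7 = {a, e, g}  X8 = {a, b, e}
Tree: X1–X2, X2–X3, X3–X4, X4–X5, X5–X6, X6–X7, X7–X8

Yes; width 2.

Every vertex of G appears in some bag (union = {a, b, c, d, e, f, g, h, i, j}); every edge is covered by a bag; and for each vertex v the set of bags containing v is connected in the bag tree. The decomposition is therefore valid. The largest bag has 3 vertices, so the width is 2.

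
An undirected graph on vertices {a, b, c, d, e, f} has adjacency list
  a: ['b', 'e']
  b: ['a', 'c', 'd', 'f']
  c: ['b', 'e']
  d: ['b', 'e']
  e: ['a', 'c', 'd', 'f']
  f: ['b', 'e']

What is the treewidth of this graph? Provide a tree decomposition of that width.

Treewidth 2.
One such decomposition:
Bags: B1 = {b, c, e}  B2 = {b, d, e}  B3 = {a, b, e}  B4 = {b, e, f}
Tree: B1–B2, B2–B3, B3–B4

Every bag has size at most 3, so the width is 3 − 1 = 2 and tw(G) ≤ 2. Since c–b–d–e–c is a cycle in G, G is not acyclic. Forests are exactly the graphs of treewidth ≤ 1, so tw(G) ≥ 2. Therefore the treewidth is 2.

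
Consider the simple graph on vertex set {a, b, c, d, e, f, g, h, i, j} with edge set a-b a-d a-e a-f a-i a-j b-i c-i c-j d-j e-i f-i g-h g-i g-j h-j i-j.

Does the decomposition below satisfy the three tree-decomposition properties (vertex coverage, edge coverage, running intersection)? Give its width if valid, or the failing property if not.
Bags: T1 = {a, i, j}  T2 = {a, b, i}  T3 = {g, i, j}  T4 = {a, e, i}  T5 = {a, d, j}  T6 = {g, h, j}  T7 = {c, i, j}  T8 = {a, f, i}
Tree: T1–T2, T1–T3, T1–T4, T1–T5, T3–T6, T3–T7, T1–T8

Yes; width 2.

Vertex coverage: the bags together contain {a, b, c, d, e, f, g, h, i, j}, the full vertex set. Edge coverage: each edge of G has both endpoints in at least one bag. Running intersection: for every vertex, the bags containing it form a connected subtree. All three properties hold, so this is a valid tree decomposition of width max|bag| − 1 = 2, and hence tw(G) ≤ 2.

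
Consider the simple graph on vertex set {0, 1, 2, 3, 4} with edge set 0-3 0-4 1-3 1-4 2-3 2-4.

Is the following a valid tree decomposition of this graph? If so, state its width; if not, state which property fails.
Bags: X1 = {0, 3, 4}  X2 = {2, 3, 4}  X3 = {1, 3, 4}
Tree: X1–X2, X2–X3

Vertex coverage: the bags together contain {0, 1, 2, 3, 4}, the full vertex set. Edge coverage: each edge of G has both endpoints in at least one bag. Running intersection: for every vertex, the bags containing it form a connected subtree. All three properties hold, so this is a valid tree decomposition of width max|bag| − 1 = 2, and hence tw(G) ≤ 2.

Yes; width 2.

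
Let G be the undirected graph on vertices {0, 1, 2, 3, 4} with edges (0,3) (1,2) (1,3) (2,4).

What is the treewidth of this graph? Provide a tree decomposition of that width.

The largest bag has 2 vertices, giving width 1; this decomposition certifies tw(G) ≤ 1. Since G has at least one edge (e.g. 1–2), it is not an edgeless graph, so tw(G) ≥ 1. Therefore the treewidth is 1.

Treewidth 1.
Bags: B1 = {1, 2}  B2 = {2, 4}  B3 = {1, 3}  B4 = {0, 3}
Tree: B1–B2, B1–B3, B3–B4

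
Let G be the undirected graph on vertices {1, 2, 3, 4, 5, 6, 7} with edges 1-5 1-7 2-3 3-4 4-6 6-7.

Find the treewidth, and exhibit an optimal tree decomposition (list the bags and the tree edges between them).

Each bag holds 2 vertices, so the decomposition has width 1, which upper-bounds the treewidth. Any graph with an edge has treewidth ≥ 1, and G has the edge 5–1. Combining the bounds, tw(G) = 1.

Treewidth 1.
One such decomposition:
Bags: B1 = {1, 5}  B2 = {1, 7}  B3 = {6, 7}  B4 = {4, 6}  B5 = {3, 4}  B6 = {2, 3}
Tree: B1–B2, B2–B3, B3–B4, B4–B5, B5–B6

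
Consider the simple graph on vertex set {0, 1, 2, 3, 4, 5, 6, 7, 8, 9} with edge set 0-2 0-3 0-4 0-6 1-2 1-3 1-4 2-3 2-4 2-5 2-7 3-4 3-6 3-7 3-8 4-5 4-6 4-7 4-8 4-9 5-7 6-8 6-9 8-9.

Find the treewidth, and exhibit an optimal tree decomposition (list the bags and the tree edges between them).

Treewidth 3.
One such decomposition:
Bags: B1 = {0, 2, 3, 4}  B2 = {2, 3, 4, 7}  B3 = {0, 3, 4, 6}  B4 = {3, 4, 6, 8}  B5 = {4, 6, 8, 9}  B6 = {2, 4, 5, 7}  B7 = {1, 2, 3, 4}
Tree: B1–B2, B1–B3, B3–B4, B4–B5, B2–B6, B1–B7

The largest bag has 4 vertices, giving width 3; this decomposition certifies tw(G) ≤ 3. On the other hand G contains the 4-clique {4, 6, 8, 9}. A clique must lie in a single bag of any decomposition, so no decomposition can have width below 3. Therefore the treewidth is 3.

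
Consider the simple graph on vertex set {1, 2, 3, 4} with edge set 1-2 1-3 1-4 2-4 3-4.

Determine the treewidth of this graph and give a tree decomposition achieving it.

Treewidth 2.
Bags: B1 = {1, 2, 4}  B2 = {1, 3, 4}
Tree: B1–B2

Every bag has size at most 3, so the width is 3 − 1 = 2 and tw(G) ≤ 2. Conversely, {1, 2, 4} is a clique of size 3, and the vertices of any clique must share a bag in every tree decomposition; so some bag has ≥ 3 vertices and tw(G) ≥ 2. Hence tw(G) = 2 exactly.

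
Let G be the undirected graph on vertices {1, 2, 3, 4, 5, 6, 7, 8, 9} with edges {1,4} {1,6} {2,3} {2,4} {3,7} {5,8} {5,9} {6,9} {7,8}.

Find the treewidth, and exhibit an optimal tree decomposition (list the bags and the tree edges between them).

The largest bag has 3 vertices, giving width 2; this decomposition certifies tw(G) ≤ 2. The edges 7–3–2–4–1–6–9–5–8–7 form a cycle, so G is not a tree and its treewidth is at least 2. Therefore the treewidth is 2.

Treewidth 2.
One such decomposition:
Bags: B1 = {2, 3, 7}  B2 = {2, 4, 7}  B3 = {1, 4, 7}  B4 = {1, 6, 7}  B5 = {6, 7, 9}  B6 = {5, 7, 9}  B7 = {5, 7, 8}
Tree: B1–B2, B2–B3, B3–B4, B4–B5, B5–B6, B6–B7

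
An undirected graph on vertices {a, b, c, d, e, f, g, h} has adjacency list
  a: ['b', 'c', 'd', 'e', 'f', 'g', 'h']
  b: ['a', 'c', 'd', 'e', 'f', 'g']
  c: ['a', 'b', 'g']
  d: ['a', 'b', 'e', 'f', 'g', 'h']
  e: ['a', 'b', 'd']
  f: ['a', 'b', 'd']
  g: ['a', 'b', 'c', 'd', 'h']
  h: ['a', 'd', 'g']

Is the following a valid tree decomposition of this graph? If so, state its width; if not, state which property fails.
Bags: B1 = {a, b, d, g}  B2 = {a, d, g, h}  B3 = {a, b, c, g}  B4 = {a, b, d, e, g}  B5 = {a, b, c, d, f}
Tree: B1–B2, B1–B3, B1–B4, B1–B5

No — bags containing vertex c are not connected in the tree.

A tree decomposition must satisfy three properties: every vertex lies in some bag; for every edge, both endpoints lie together in some bag; and for every vertex, the bags containing it form a connected subtree. Here bags containing vertex c are not connected in the tree, so the decomposition is invalid.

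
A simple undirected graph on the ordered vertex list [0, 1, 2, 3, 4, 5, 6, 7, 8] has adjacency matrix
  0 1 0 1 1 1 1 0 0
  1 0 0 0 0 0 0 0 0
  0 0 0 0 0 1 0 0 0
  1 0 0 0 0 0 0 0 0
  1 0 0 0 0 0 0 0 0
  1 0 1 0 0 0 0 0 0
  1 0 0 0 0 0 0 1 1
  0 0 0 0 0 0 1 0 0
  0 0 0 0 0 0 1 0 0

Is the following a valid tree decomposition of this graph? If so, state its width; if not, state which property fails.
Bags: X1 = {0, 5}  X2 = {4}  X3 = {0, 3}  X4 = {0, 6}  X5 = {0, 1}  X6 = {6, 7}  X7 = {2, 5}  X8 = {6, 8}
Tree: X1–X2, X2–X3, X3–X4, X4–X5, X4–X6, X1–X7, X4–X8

A tree decomposition must satisfy three properties: every vertex lies in some bag; for every edge, both endpoints lie together in some bag; and for every vertex, the bags containing it form a connected subtree. Here edge (0,4) lies in no bag, so the decomposition is invalid.

No — edge (0,4) lies in no bag.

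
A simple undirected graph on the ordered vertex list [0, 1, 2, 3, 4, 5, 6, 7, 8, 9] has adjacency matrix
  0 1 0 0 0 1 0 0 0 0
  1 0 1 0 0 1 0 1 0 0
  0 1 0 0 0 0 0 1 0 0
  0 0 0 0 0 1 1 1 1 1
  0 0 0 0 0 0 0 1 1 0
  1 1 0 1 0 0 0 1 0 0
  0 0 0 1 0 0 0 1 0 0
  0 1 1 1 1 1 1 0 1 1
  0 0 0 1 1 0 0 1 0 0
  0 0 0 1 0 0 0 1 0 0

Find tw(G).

2

A width-2 tree decomposition is:
Bags: B1 = {3, 7, 9}  B2 = {3, 6, 7}  B3 = {3, 5, 7}  B4 = {1, 5, 7}  B5 = {0, 1, 5}  B6 = {1, 2, 7}  B7 = {3, 7, 8}  B8 = {4, 7, 8}
Tree: B1–B2, B2–B3, B3–B4, B4–B5, B4–B6, B1–B7, B7–B8
Every bag has size at most 3, so the width is 3 − 1 = 2 and tw(G) ≤ 2. For the lower bound, the 3 vertices {0, 1, 5} are pairwise adjacent, and any tree decomposition puts a clique entirely inside one bag — forcing width ≥ 2. Combining the bounds, tw(G) = 2.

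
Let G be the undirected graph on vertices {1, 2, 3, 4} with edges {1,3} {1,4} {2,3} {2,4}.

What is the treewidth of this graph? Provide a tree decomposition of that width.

The largest bag has 3 vertices, giving width 2; this decomposition certifies tw(G) ≤ 2. For the lower bound, G contains the cycle 3–2–4–1–3, so G is not a forest; only forests have treewidth ≤ 1, hence tw(G) ≥ 2. Combining the bounds, tw(G) = 2.

Treewidth 2.
One optimal decomposition is:
Bags: B1 = {2, 3, 4}  B2 = {1, 3, 4}
Tree: B1–B2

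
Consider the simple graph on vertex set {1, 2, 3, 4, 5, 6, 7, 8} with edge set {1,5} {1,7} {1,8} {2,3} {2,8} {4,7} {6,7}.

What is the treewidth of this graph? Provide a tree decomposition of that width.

Each bag holds 2 vertices, so the decomposition has width 1, which upper-bounds the treewidth. Any graph with an edge has treewidth ≥ 1, and G has the edge 8–2. Hence tw(G) = 1 exactly.

Treewidth 1.
One optimal decomposition is:
Bags: B1 = {2, 8}  B2 = {1, 8}  B3 = {1, 5}  B4 = {1, 7}  B5 = {6, 7}  B6 = {2, 3}  B7 = {4, 7}
Tree: B1–B2, B2–B3, B3–B4, B4–B5, B1–B6, B5–B7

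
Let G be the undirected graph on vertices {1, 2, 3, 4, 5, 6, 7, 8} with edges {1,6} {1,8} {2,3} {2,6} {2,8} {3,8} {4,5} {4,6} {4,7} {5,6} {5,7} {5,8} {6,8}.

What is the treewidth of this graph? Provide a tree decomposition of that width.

Treewidth 2.
One optimal decomposition is:
Bags: B1 = {1, 6, 8}  B2 = {5, 6, 8}  B3 = {4, 5, 6}  B4 = {2, 6, 8}  B5 = {4, 5, 7}  B6 = {2, 3, 8}
Tree: B1–B2, B2–B3, B1–B4, B3–B5, B4–B6

The largest bag has 3 vertices, giving width 2; this decomposition certifies tw(G) ≤ 2. Conversely, {2, 3, 8} is a clique of size 3, and the vertices of any clique must share a bag in every tree decomposition; so some bag has ≥ 3 vertices and tw(G) ≥ 2. Hence tw(G) = 2 exactly.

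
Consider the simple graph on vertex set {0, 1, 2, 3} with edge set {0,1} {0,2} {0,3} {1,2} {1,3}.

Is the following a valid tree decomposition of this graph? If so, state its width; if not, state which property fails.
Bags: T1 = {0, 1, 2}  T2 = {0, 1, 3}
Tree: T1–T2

Yes; width 2.

Checking the three conditions: (i) the bags cover all of {0, 1, 2, 3}; (ii) for each edge, some bag contains both endpoints; (iii) the bags containing any fixed vertex form a subtree. All hold, so the decomposition is valid with width 3 − 1 = 2.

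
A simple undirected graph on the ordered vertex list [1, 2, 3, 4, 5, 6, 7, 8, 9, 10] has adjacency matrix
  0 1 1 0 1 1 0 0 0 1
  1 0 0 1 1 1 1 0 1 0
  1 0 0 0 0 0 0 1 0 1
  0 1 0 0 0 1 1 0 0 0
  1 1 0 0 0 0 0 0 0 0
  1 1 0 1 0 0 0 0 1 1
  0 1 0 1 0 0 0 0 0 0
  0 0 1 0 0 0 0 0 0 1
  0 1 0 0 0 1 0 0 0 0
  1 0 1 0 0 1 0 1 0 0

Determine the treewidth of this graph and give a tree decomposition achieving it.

The largest bag has 3 vertices, giving width 2; this decomposition certifies tw(G) ≤ 2. On the other hand G contains the 3-clique {3, 8, 10}. A clique must lie in a single bag of any decomposition, so no decomposition can have width below 2. The upper and lower bounds meet at 2, so that is the treewidth.

Treewidth 2.
Bags: B1 = {1, 2, 6}  B2 = {1, 6, 10}  B3 = {1, 3, 10}  B4 = {1, 2, 5}  B5 = {2, 4, 6}  B6 = {2, 4, 7}  B7 = {3, 8, 10}  B8 = {2, 6, 9}
Tree: B1–B2, B2–B3, B1–B4, B1–B5, B5–B6, B3–B7, B5–B8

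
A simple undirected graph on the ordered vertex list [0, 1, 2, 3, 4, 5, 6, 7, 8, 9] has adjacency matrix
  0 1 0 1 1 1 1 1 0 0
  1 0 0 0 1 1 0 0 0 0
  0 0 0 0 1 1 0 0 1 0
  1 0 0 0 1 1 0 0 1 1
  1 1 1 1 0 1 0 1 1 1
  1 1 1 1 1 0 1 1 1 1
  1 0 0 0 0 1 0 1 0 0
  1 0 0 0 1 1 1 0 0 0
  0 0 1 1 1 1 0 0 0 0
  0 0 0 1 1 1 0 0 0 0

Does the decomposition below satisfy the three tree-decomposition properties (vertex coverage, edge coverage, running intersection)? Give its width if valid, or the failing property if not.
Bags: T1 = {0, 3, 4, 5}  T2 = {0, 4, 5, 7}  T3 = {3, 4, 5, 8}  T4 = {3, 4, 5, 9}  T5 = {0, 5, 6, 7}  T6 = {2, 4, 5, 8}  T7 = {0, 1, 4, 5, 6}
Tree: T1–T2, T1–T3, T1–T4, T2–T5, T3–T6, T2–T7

A tree decomposition must satisfy three properties: every vertex lies in some bag; for every edge, both endpoints lie together in some bag; and for every vertex, the bags containing it form a connected subtree. Here bags containing vertex 6 are not connected in the tree, so the decomposition is invalid.

No — bags containing vertex 6 are not connected in the tree.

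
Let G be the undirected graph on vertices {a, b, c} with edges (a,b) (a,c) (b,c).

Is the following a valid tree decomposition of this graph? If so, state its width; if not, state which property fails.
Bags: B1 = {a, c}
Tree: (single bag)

A tree decomposition must satisfy three properties: every vertex lies in some bag; for every edge, both endpoints lie together in some bag; and for every vertex, the bags containing it form a connected subtree. Here vertex b appears in no bag, so the decomposition is invalid.

No — vertex b appears in no bag.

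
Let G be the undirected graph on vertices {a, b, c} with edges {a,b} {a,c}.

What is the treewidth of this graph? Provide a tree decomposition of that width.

Every bag has size at most 2, so the width is 2 − 1 = 1 and tw(G) ≤ 1. Any graph with an edge has treewidth ≥ 1, and G has the edge a–b. The upper and lower bounds meet at 1, so that is the treewidth.

Treewidth 1.
One such decomposition:
Bags: B1 = {a, b}  B2 = {a, c}
Tree: B1–B2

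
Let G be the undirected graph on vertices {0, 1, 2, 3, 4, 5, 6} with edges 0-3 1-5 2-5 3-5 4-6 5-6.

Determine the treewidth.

A width-1 tree decomposition is:
Bags: B1 = {2, 5}  B2 = {5, 6}  B3 = {3, 5}  B4 = {1, 5}  B5 = {0, 3}  B6 = {4, 6}
Tree: B1–B2, B2–B3, B1–B4, B3–B5, B2–B6
The largest bag has 2 vertices, giving width 1; this decomposition certifies tw(G) ≤ 1. Any graph with an edge has treewidth ≥ 1, and G has the edge 2–5. Hence tw(G) = 1 exactly.

1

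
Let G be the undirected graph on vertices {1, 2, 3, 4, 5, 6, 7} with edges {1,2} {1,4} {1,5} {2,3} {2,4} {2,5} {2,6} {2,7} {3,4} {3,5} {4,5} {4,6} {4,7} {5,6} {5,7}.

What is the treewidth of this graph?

3

A width-3 tree decomposition is:
Bags: B1 = {2, 4, 5, 7}  B2 = {2, 4, 5, 6}  B3 = {2, 3, 4, 5}  B4 = {1, 2, 4, 5}
Tree: B1–B2, B1–B3, B1–B4
Every bag has size at most 4, so the width is 4 − 1 = 3 and tw(G) ≤ 3. Conversely, {1, 2, 4, 5} is a clique of size 4, and the vertices of any clique must share a bag in every tree decomposition; so some bag has ≥ 4 vertices and tw(G) ≥ 3. Hence tw(G) = 3 exactly.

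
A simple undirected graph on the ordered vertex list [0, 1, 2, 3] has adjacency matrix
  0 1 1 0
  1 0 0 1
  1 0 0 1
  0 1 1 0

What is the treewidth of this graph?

2

A width-2 tree decomposition is:
Bags: B1 = {0, 1, 3}  B2 = {0, 2, 3}
Tree: B1–B2
Every bag has size at most 3, so the width is 3 − 1 = 2 and tw(G) ≤ 2. The edges 0–1–3–2–0 form a cycle, so G is not a tree and its treewidth is at least 2. The upper and lower bounds meet at 2, so that is the treewidth.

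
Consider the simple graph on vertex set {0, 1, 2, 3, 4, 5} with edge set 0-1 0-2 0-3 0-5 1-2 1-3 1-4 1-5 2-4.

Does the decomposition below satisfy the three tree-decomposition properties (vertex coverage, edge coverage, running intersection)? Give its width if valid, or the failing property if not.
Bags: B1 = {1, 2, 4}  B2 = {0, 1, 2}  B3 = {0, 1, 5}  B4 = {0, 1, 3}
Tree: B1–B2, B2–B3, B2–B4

Every vertex of G appears in some bag (union = {0, 1, 2, 3, 4, 5}); every edge is covered by a bag; and for each vertex v the set of bags containing v is connected in the bag tree. The decomposition is therefore valid. The largest bag has 3 vertices, so the width is 2.

Yes; width 2.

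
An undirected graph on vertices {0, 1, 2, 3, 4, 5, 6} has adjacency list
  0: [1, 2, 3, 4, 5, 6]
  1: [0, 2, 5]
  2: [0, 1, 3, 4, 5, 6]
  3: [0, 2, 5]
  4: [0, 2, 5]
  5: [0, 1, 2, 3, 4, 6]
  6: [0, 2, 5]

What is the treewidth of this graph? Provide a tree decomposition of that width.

Every bag has size at most 4, so the width is 4 − 1 = 3 and tw(G) ≤ 3. On the other hand G contains the 4-clique {0, 1, 2, 5}. A clique must lie in a single bag of any decomposition, so no decomposition can have width below 3. Hence tw(G) = 3 exactly.

Treewidth 3.
One optimal decomposition is:
Bags: B1 = {0, 1, 2, 5}  B2 = {0, 2, 4, 5}  B3 = {0, 2, 5, 6}  B4 = {0, 2, 3, 5}
Tree: B1–B2, B2–B3, B2–B4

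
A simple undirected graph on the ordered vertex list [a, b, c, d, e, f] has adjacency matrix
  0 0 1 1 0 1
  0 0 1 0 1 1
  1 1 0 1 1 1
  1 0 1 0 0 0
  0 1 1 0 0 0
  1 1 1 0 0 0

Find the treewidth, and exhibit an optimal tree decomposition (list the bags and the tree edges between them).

The largest bag has 3 vertices, giving width 2; this decomposition certifies tw(G) ≤ 2. For the lower bound, the 3 vertices {a, c, d} are pairwise adjacent, and any tree decomposition puts a clique entirely inside one bag — forcing width ≥ 2. The upper and lower bounds meet at 2, so that is the treewidth.

Treewidth 2.
One optimal decomposition is:
Bags: B1 = {b, c, f}  B2 = {a, c, f}  B3 = {b, c, e}  B4 = {a, c, d}
Tree: B1–B2, B1–B3, B2–B4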